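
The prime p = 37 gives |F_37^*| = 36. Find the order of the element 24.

36

The order of 24 must divide p − 1 = 36 = 2^2 · 3^2.
Divisors: 1, 2, 3, 4, 6, 9, 12, 18, 36.
Check each in increasing order: 24^1 ≡ 24;  24^2 ≡ 21;  24^3 ≡ 23;  24^4 ≡ 34;  24^6 ≡ 11;  24^9 ≡ 31;  24^12 ≡ 10;  24^18 ≡ 36;  24^36 ≡ 1.
Smallest exponent giving 1 is 36.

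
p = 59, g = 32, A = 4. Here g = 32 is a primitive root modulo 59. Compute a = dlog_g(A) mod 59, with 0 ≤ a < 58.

12

Successive powers of 32 modulo 59:
  32^0=1  32^1=32  32^2=21  32^3=23  32^4=28  32^5=11
  32^6=57  32^7=54  32^8=17  32^9=13  32^10=3  32^11=37
  32^12=4
So 32^12 ≡ 4 (mod 59), giving a = 12.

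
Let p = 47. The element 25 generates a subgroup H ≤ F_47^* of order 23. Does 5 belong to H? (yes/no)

5 ∈ ⟨25⟩ iff 5^23 ≡ 1 (mod 47), since |⟨25⟩| = 23.
5^23 mod 47 = 46.
Since 46 ≠ 1, 5 does not lie in the subgroup.

no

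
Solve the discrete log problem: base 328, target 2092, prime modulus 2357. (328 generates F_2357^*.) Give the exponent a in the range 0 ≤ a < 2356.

961

Baby-step giant-step with m = ceil(sqrt(2356)) = 49.
Baby table (328^j mod 2357 for j=0..48):
  0:1  1:328  2:1519  3:905  4:2215  5:564  6:1146  7:1125
  8:1308  9:50  10:2258  11:526  12:467  13:2328  14:2273  15:732
  16:2039  17:1761  18:143  19:2121  20:373  21:2137  22:907  23:514
  24:1245  25:599  26:841  27:79  28:2342  29:2151  30:785  31:567
  32:2130  33:968  34:1666  35:1981  36:1593  37:1607  38:1485  39:1538
  40:66  41:435  42:1260  43:805  44:56  45:1869  46:212  47:1183
  48:1476
Giant step factor: 328^(-49) ≡ 5 (mod 2357).
Scan 2092·5^i mod 2357 for i = 0, 1, …:
  i=0: 2092   i=1: 1032   i=2: 446   i=3: 2230
  i=4: 1722   i=5: 1539   i=6: 624   i=7: 763
  i=8: 1458   i=9: 219     …   i=18: 157
  i=19: 785
Match at i=19, j=30: a = 19·49 + 30 = 961.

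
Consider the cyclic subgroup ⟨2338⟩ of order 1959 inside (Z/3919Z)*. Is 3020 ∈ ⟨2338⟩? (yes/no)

no

3020 ∈ ⟨2338⟩ iff 3020^1959 ≡ 1 (mod 3919), since |⟨2338⟩| = 1959.
3020^1959 mod 3919 = 3918.
Since 3918 ≠ 1, 3020 does not lie in the subgroup.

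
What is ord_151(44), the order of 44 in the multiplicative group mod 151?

25

The order of 44 must divide p − 1 = 150 = 2 · 3 · 5^2.
Divisors: 1, 2, 3, 5, 6, 10, 15, 25, 30, 50, 75, 150.
Check each in increasing order: 44^1 ≡ 44;  44^2 ≡ 124;  44^3 ≡ 20;  44^5 ≡ 64;  44^6 ≡ 98;  44^10 ≡ 19;  44^15 ≡ 8;  44^25 ≡ 1.
Smallest exponent giving 1 is 25.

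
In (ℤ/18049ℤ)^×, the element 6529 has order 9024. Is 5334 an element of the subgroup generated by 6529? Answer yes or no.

no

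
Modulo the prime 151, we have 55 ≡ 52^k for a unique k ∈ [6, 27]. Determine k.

26

Compute 52^6 mod 151 = 125, then multiply by 52 repeatedly:
  52^6=125  52^7=7  52^8=62  52^9=53  52^10=38
  52^11=13  52^12=72  52^13=120  52^14=49  52^15=132
  52^16=69  52^17=115  52^18=91  52^19=51  52^20=85
  52^21=41  52^22=18  52^23=30  52^24=50  52^25=33
  52^26=55
Found 55 at exponent 26.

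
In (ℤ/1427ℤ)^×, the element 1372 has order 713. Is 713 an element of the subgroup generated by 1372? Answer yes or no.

yes

713 ∈ ⟨1372⟩ iff 713^713 ≡ 1 (mod 1427), since |⟨1372⟩| = 713.
713^713 mod 1427 = 1.
Since 1 = 1, 713 lies in the subgroup.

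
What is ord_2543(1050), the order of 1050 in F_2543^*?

The order of 1050 must divide p − 1 = 2542 = 2 · 31 · 41.
Divisors: 1, 2, 31, 41, 62, 82, 1271, 2542.
Check each in increasing order: 1050^1 ≡ 1050;  1050^2 ≡ 1381;  1050^31 ≡ 2510;  1050^41 ≡ 203;  1050^62 ≡ 1089;  1050^82 ≡ 521;  1050^1271 ≡ 2542;  1050^2542 ≡ 1.
Smallest exponent giving 1 is 2542.

2542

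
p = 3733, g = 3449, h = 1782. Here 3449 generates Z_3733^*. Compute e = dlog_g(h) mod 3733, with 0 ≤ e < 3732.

1847

Baby-step giant-step with m = ceil(sqrt(3732)) = 62.
Baby table (3449^j mod 3733 for j=0..61):
  0:1  1:3449  2:2263  3:3117  4:3226  5:2134  6:2423  7:2473
  8:3205  9:632  10:3429  11:477  12:2653  13:614  14:1075  15:806
  16:2542  17:2274  18:3726  19:1988  20:2824  21:579  22:3549  23:3727
  24:1704  25:1354  26:3696  27:3042  28:2128  29:394  30:94  31:3168
  32:3674  33:1824  34:871  35:2747  36:49  37:1016  38:2630  39:3413
  40:1288  41:42  42:3004  43:1721  44:259  45:1104  46:36  47:975
  48:3075  49:222  50:413  51:2164  52:1369  53:3169  54:3390  55:354
  56:255  57:2240  58:2183  59:3439  60:1370  61:2885
Giant step factor: 3449^(-62) ≡ 628 (mod 3733).
Scan 1782·628^i mod 3733 for i = 0, 1, …:
  i=0: 1782   i=1: 2929   i=2: 2776   i=3: 17
  i=4: 3210   i=5: 60   i=6: 350   i=7: 3286
  i=8: 2992   i=9: 1277     …   i=28: 678
  i=29: 222
Match at i=29, j=49: e = 29·62 + 49 = 1847.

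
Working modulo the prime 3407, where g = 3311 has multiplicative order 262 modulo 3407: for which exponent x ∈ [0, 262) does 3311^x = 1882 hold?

155

Baby-step giant-step with m = ceil(sqrt(262)) = 17.
Baby table (3311^j mod 3407 for j=0..16):
  0:1  1:3311  2:2402  3:1084  4:1553  5:820  6:3048  7:394
  8:3060  9:2649  10:1221  11:2029  12:2822  13:1648  14:1921  15:2969
  16:1164
Giant step factor: 3311^(-17) ≡ 1582 (mod 3407).
Scan 1882·1582^i mod 3407 for i = 0, 1, …:
  i=0: 1882   i=1: 3013   i=2: 173   i=3: 1126
  i=4: 2878   i=5: 1244   i=6: 2169   i=7: 509
  i=8: 1186   i=9: 2402
Match at i=9, j=2: x = 9·17 + 2 = 155.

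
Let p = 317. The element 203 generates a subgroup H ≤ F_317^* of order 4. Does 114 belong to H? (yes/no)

⟨203⟩ has order 4; its elements mod 317 are {1, 114, 203, 316}.
114 is in this set.

yes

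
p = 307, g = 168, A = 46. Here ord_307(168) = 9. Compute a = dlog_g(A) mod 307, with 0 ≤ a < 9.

Successive powers of 168 modulo 307:
  168^0=1  168^1=168  168^2=287  168^3=17  168^4=93  168^5=274
  168^6=289  168^7=46
So 168^7 ≡ 46 (mod 307), giving a = 7.

7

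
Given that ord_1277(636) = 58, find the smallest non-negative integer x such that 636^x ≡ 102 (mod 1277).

27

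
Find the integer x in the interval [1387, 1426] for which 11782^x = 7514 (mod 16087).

1395

Compute 11782^1387 mod 16087 = 1820, then multiply by 11782 repeatedly:
  11782^1387=1820  11782^1388=15356  11782^1389=9990  11782^1390=9688  11782^1391=6751
  11782^1392=6154  11782^1393=2319  11782^1394=6732  11782^1395=7514
Found 7514 at exponent 1395.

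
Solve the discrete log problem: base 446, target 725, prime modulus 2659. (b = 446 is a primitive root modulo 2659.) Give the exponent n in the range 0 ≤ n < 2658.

2258

Baby-step giant-step with m = ceil(sqrt(2658)) = 52.
Baby table (446^j mod 2659 for j=0..51):
  0:1  1:446  2:2150  3:1660  4:1158  5:622  6:876  7:2482
  8:828  9:2346  10:1329  11:2436  12:1584  13:1829  14:2080  15:2348
  16:2221  17:1418  18:2245  19:1486  20:665  21:1441  22:1867  23:415
  24:1619  25:1485  26:219  27:1950  28:207  29:1916  30:997  31:609
  32:396  33:1122  34:520  35:587  36:1220  37:1684  38:1226  39:1701
  40:831  41:1025  42:2461  43:2098  44:2399  45:1036  46:2049  47:1817
  48:2046  49:479  50:914  51:817
Giant step factor: 446^(-52) ≡ 2471 (mod 2659).
Scan 725·2471^i mod 2659 for i = 0, 1, …:
  i=0: 725   i=1: 1968   i=2: 2276   i=3: 211
  i=4: 217   i=5: 1748   i=6: 1092   i=7: 2106
  i=8: 263   i=9: 1077     …   i=42: 1362
  i=43: 1867
Match at i=43, j=22: n = 43·52 + 22 = 2258.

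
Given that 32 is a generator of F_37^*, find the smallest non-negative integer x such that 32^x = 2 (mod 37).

29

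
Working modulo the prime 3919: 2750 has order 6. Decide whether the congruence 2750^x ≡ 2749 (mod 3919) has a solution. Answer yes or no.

yes

⟨2750⟩ has order 6; its elements mod 3919 are {1, 1169, 1170, 2749, 2750, 3918}.
2749 is in this set.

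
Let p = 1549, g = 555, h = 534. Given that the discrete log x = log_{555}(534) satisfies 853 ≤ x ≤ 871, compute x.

Compute 555^853 mod 1549 = 455, then multiply by 555 repeatedly:
  555^853=455  555^854=38  555^855=953  555^856=706  555^857=1482
  555^858=1540  555^859=1201  555^860=485  555^861=1198  555^862=369
  555^863=327  555^864=252  555^865=450  555^866=361  555^867=534
Found 534 at exponent 867.

867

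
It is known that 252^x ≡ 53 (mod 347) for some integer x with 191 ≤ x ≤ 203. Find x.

Compute 252^191 mod 347 = 96, then multiply by 252 repeatedly:
  252^191=96  252^192=249  252^193=288  252^194=53
Found 53 at exponent 194.

194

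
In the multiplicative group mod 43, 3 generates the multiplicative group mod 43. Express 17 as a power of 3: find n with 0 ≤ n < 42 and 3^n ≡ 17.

Baby-step giant-step with m = ceil(sqrt(42)) = 7.
Baby table (3^j mod 43 for j=0..6):
  0:1  1:3  2:9  3:27  4:38  5:28  6:41
Giant step factor: 3^(-7) ≡ 7 (mod 43).
Scan 17·7^i mod 43 for i = 0, 1, …:
  i=0: 17   i=1: 33   i=2: 16   i=3: 26
  i=4: 10   i=5: 27
Match at i=5, j=3: n = 5·7 + 3 = 38.

38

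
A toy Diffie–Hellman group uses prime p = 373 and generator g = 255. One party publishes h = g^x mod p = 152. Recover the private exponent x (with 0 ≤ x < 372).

Baby-step giant-step with m = ceil(sqrt(372)) = 20.
Baby table (255^j mod 373 for j=0..19):
  0:1  1:255  2:123  3:33  4:209  5:329  6:343  7:183
  8:40  9:129  10:71  11:201  12:154  13:105  14:292  15:233
  16:108  17:311  18:229  19:207
Giant step factor: 255^(-20) ≡ 68 (mod 373).
Scan 152·68^i mod 373 for i = 0, 1, …:
  i=0: 152   i=1: 265   i=2: 116   i=3: 55
  i=4: 10   i=5: 307   i=6: 361   i=7: 303
  i=8: 89   i=9: 84   i=10: 117   i=11: 123
Match at i=11, j=2: x = 11·20 + 2 = 222.

222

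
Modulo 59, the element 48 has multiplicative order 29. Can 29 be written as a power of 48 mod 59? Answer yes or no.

29 ∈ ⟨48⟩ iff 29^29 ≡ 1 (mod 59), since |⟨48⟩| = 29.
29^29 mod 59 = 1.
Since 1 = 1, 29 lies in the subgroup.

yes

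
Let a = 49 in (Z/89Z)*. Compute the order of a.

The order of 49 must divide p − 1 = 88 = 2^3 · 11.
Divisors: 1, 2, 4, 8, 11, 22, 44, 88.
Check each in increasing order: 49^1 ≡ 49;  49^2 ≡ 87;  49^4 ≡ 4;  49^8 ≡ 16;  49^11 ≡ 34;  49^22 ≡ 88;  49^44 ≡ 1.
Smallest exponent giving 1 is 44.

44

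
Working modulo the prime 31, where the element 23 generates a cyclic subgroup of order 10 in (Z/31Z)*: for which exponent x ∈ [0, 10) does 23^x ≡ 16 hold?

8

Successive powers of 23 modulo 31:
  23^0=1  23^1=23  23^2=2  23^3=15  23^4=4  23^5=30
  23^6=8  23^7=29  23^8=16
So 23^8 ≡ 16 (mod 31), giving x = 8.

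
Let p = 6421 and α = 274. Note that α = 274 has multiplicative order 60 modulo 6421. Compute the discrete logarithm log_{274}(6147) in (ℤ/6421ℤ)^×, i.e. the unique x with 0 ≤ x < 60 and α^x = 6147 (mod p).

31

Baby-step giant-step with m = ceil(sqrt(60)) = 8.
Baby table (274^j mod 6421 for j=0..7):
  0:1  1:274  2:4445  3:4361  4:608  5:6067  6:5740  7:6036
Giant step factor: 274^(-8) ≡ 2996 (mod 6421).
Scan 6147·2996^i mod 6421 for i = 0, 1, …:
  i=0: 6147   i=1: 984   i=2: 825   i=3: 6036
Match at i=3, j=7: x = 3·8 + 7 = 31.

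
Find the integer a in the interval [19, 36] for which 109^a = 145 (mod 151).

32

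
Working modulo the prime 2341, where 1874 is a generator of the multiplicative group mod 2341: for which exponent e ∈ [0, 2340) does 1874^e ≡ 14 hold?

Baby-step giant-step with m = ceil(sqrt(2340)) = 49.
Baby table (1874^j mod 2341 for j=0..48):
  0:1  1:1874  2:376  3:2324  4:916  5:631  6:289  7:815
  8:978  9:2110  10:191  11:2102  12:1586  13:1435  14:1722  15:1130
  16:1356  17:1159  18:1859  19:358  20:1366  21:1171  22:937  23:188
  24:1162  25:458  26:1486  27:1315  28:1578  29:489  30:1055  31:1266
  32:1051  33:793  34:1888  35:861  36:565  37:678  38:1750  39:2100
  40:179  41:683  42:1756  43:1639  44:94  45:581  46:229  47:743
  48:1828
Giant step factor: 1874^(-49) ≡ 2071 (mod 2341).
Scan 14·2071^i mod 2341 for i = 0, 1, …:
  i=0: 14   i=1: 902   i=2: 2265   i=3: 1792
  i=4: 747   i=5: 1977   i=6: 2299   i=7: 1976
  i=8: 228   i=9: 1647     …   i=43: 789
  i=44: 1
Match at i=44, j=0: e = 44·49 + 0 = 2156.

2156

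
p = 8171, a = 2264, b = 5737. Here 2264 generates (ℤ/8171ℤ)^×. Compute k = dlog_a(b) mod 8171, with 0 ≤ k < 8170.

Baby-step giant-step with m = ceil(sqrt(8170)) = 91.
Baby table (2264^j mod 8171 for j=0..90):
  0:1  1:2264  2:2479  3:7150  4:849  5:1951  6:4724  7:7468
  8:1753  9:5857  10:6886  11:7807  12:1175  13:4625  14:3949  15:1462
  16:713  17:4545  18:2591  19:7417  20:683  21:1993  22:1760  23:5363
  24:7897  25:660  26:7118  27:1940  28:4333  29:4712  30:4813  31:4689
  32:1767  33:4869  34:737  35:1684  36:4890  37:7426  38:4717  39:7962
  40:742  41:4833  42:943  43:2321  44:791  45:1375  46:8020  47:1318
  48:1537  49:7093  50:2537  51:7726  52:5724  53:8101  54:4940  55:6232
  56:6102  57:5938  58:2337  59:4331  60:184  61:8026  62:6731  63:69
  64:967  65:7631  66:3090  67:1384  68:3883  69:7287  70:519  71:6563
  72:3754  73:1216  74:7568  75:7536  76:456  77:2838  78:2826  79:171
  80:3107  81:7188  82:5171  83:6272  84:6781  85:7046  86:2352  87:5607
  88:4685  89:882  90:3124
Giant step factor: 2264^(-91) ≡ 4466 (mod 8171).
Scan 5737·4466^i mod 8171 for i = 0, 1, …:
  i=0: 5737   i=1: 5357   i=2: 7845   i=3: 6693
  i=4: 1420   i=5: 1024   i=6: 5595   i=7: 352
  i=8: 3200   i=9: 121     …   i=77: 5211
  i=78: 1318
Match at i=78, j=47: k = 78·91 + 47 = 7145.

7145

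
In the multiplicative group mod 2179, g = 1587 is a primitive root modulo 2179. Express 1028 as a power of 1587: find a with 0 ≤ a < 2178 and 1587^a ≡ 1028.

Baby-step giant-step with m = ceil(sqrt(2178)) = 47.
Baby table (1587^j mod 2179 for j=0..46):
  0:1  1:1587  2:1824  3:976  4:1822  5:2160  6:353  7:208
  8:1067  9:246  10:361  11:2009  12:406  13:1517  14:1863  15:1857
  16:1051  17:1002  18:1683  19:1646  20:1760  21:1821  22:573  23:708
  24:1411  25:1424  26:265  27:8  28:1801  29:1518  30:1271  31:1502
  32:2027  33:645  34:1664  35:1999  36:1968  37:709  38:819  39:1069
  40:1241  41:1830  42:1782  43:1871  44:1479  45:390  46:94
Giant step factor: 1587^(-47) ≡ 548 (mod 2179).
Scan 1028·548^i mod 2179 for i = 0, 1, …:
  i=0: 1028   i=1: 1162   i=2: 508   i=3: 1651
  i=4: 463   i=5: 960   i=6: 941   i=7: 1424
Match at i=7, j=25: a = 7·47 + 25 = 354.

354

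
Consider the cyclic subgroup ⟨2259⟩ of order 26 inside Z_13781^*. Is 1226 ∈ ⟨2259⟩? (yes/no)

no

1226 ∈ ⟨2259⟩ iff 1226^26 ≡ 1 (mod 13781), since |⟨2259⟩| = 26.
1226^26 mod 13781 = 12031.
Since 12031 ≠ 1, 1226 does not lie in the subgroup.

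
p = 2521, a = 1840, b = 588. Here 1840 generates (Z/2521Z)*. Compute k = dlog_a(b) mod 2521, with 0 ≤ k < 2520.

Baby-step giant-step with m = ceil(sqrt(2520)) = 51.
Baby table (1840^j mod 2521 for j=0..50):
  0:1  1:1840  2:2418  3:2076  4:525  5:457  6:1387  7:828
  8:836  9:430  10:2127  11:1088  12:246  13:1381  14:2393  15:1454
  16:579  17:1498  18:867  19:2008  20:1455  21:2419  22:1395  23:422
  24:12  25:1912  26:1285  27:2223  28:1258  29:442  30:1518  31:2373
  32:2469  33:118  34:314  35:451  36:431  37:1446  38:985  39:2322
  40:1906  41:329  42:320  43:1407  44:2334  45:1297  46:1614  47:22
  48:144  49:255  50:294
Giant step factor: 1840^(-51) ≡ 779 (mod 2521).
Scan 588·779^i mod 2521 for i = 0, 1, …:
  i=0: 588   i=1: 1751   i=2: 168   i=3: 2301
  i=4: 48   i=5: 2098   i=6: 734   i=7: 2040
  i=8: 930   i=9: 943     …   i=45: 1426
  i=46: 1614
Match at i=46, j=46: k = 46·51 + 46 = 2392.

2392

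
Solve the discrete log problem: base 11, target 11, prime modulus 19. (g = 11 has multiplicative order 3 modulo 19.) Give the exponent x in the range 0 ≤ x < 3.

1

Successive powers of 11 modulo 19:
  11^0=1  11^1=11
So 11^1 ≡ 11 (mod 19), giving x = 1.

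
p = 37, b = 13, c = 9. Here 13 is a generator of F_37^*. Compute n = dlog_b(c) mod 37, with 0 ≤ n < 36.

8

Successive powers of 13 modulo 37:
  13^0=1  13^1=13  13^2=21  13^3=14  13^4=34  13^5=35
  13^6=11  13^7=32  13^8=9
So 13^8 ≡ 9 (mod 37), giving n = 8.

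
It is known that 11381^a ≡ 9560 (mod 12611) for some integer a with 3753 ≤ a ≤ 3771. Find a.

3768

Compute 11381^3753 mod 12611 = 5426, then multiply by 11381 repeatedly:
  11381^3753=5426  11381^3754=9850  11381^3755=3671  11381^3756=12019  11381^3757=9333
  11381^3758=9031  11381^3759=2161  11381^3760=2891  11381^3761=372  11381^3762=9047
  11381^3763=7703  11381^3764=8782  11381^3765=5767  11381^3766=6583  11381^3767=11783
  11381^3768=9560
Found 9560 at exponent 3768.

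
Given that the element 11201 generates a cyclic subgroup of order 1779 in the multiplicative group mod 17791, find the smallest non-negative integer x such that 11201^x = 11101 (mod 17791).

1692

Baby-step giant-step with m = ceil(sqrt(1779)) = 43.
Baby table (11201^j mod 17791 for j=0..42):
  0:1  1:11201  2:269  3:6390  4:1197  5:10974  6:1755  7:16491
  8:9529  9:6120  10:1397  11:9508  12:2182  13:13539  14:17646  15:12627
  16:14368  17:16373  18:4345  19:9960  20:12390  21:10590  22:5993  23:2150
  24:10927  25:9038  26:3848  27:11646  28:3234  29:1558  30:15978  31:9909
  32:10451  33:14662  34:341  35:12267  36:2774  37:8488  38:16775  39:6024
  40:11352  41:1475  42:11427
Giant step factor: 11201^(-43) ≡ 10864 (mod 17791).
Scan 11101·10864^i mod 17791 for i = 0, 1, …:
  i=0: 11101   i=1: 13866   i=2: 3827   i=3: 16752
  i=4: 9589   i=5: 8591   i=6: 1038   i=7: 15129
  i=8: 8198   i=9: 1326     …   i=38: 7788
  i=39: 12627
Match at i=39, j=15: x = 39·43 + 15 = 1692.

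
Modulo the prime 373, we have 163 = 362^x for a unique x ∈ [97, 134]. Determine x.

Compute 362^97 mod 373 = 295, then multiply by 362 repeatedly:
  362^97=295  362^98=112  362^99=260  362^100=124  362^101=128
  362^102=84  362^103=195  362^104=93  362^105=96  362^106=63
  362^107=53  362^108=163
Found 163 at exponent 108.

108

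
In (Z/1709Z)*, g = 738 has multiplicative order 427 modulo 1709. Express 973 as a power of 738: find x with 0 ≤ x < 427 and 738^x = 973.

Baby-step giant-step with m = ceil(sqrt(427)) = 21.
Baby table (738^j mod 1709 for j=0..20):
  0:1  1:738  2:1182  3:726  4:871  5:214  6:704  7:16
  8:1554  9:113  10:1362  11:264  12:6  13:1010  14:256  15:938
  16:99  17:1284  18:806  19:96  20:779
Giant step factor: 738^(-21) ≡ 305 (mod 1709).
Scan 973·305^i mod 1709 for i = 0, 1, …:
  i=0: 973   i=1: 1108   i=2: 1267   i=3: 201
  i=4: 1490   i=5: 1565   i=6: 514   i=7: 1251
  i=8: 448   i=9: 1629     …   i=15: 576
  i=16: 1362
Match at i=16, j=10: x = 16·21 + 10 = 346.

346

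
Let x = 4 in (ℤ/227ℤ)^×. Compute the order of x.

113

The order of 4 must divide p − 1 = 226 = 2 · 113.
Divisors: 1, 2, 113, 226.
Check each in increasing order: 4^1 ≡ 4;  4^2 ≡ 16;  4^113 ≡ 1.
Smallest exponent giving 1 is 113.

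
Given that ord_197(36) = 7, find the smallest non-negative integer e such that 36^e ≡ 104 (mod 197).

Successive powers of 36 modulo 197:
  36^0=1  36^1=36  36^2=114  36^3=164  36^4=191  36^5=178
  36^6=104
So 36^6 ≡ 104 (mod 197), giving e = 6.

6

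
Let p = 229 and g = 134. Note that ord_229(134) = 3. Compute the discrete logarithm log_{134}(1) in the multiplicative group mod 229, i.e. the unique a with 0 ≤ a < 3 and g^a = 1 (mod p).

Successive powers of 134 modulo 229:
  134^0=1
So 134^0 ≡ 1 (mod 229), giving a = 0.

0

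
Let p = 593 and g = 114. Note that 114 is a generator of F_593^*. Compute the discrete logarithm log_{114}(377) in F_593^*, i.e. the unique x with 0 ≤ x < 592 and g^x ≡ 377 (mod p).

Baby-step giant-step with m = ceil(sqrt(592)) = 25.
Baby table (114^j mod 593 for j=0..24):
  0:1  1:114  2:543  3:230  4:128  5:360  6:123  7:383
  8:373  9:419  10:326  11:398  12:304  13:262  14:218  15:539
  16:367  17:328  18:33  19:204  20:129  21:474  22:73  23:20
  24:501
Giant step factor: 114^(-25) ≡ 271 (mod 593).
Scan 377·271^i mod 593 for i = 0, 1, …:
  i=0: 377   i=1: 171   i=2: 87   i=3: 450
  i=4: 385   i=5: 560   i=6: 545   i=7: 38
  i=8: 217   i=9: 100     …   i=16: 224
  i=17: 218
Match at i=17, j=14: x = 17·25 + 14 = 439.

439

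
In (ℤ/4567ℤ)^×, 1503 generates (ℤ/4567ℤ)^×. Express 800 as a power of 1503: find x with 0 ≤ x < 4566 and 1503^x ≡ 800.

3980

Baby-step giant-step with m = ceil(sqrt(4566)) = 68.
Baby table (1503^j mod 4567 for j=0..67):
  0:1  1:1503  2:2911  3:47  4:2136  5:4374  6:2209  7:4485
  8:63  9:3349  10:713  11:2961  12:2125  13:1542  14:2157  15:3968
  16:3969  17:905  18:3816  19:3863  20:1432  21:1239  22:3448  23:3366
  24:3429  25:2211  26:2924  27:1318  28:3443  29:418  30:2575  31:1976
  32:1378  33:2283  34:1532  35:828  36:2260  37:3499  38:2380  39:1179
  40:41  41:2252  42:609  43:1927  44:803  45:1221  46:3796  47:1205
  48:2583  49:299  50:1831  51:2659  52:352  53:3851  54:1664  55:2843
  56:2884  57:569  58:1178  59:3105  60:3908  61:562  62:4358  63:996
  64:3579  65:3878  66:1142  67:3801
Giant step factor: 1503^(-68) ≡ 2460 (mod 4567).
Scan 800·2460^i mod 4567 for i = 0, 1, …:
  i=0: 800   i=1: 4190   i=2: 4248   i=3: 784
  i=4: 1366   i=5: 3615   i=6: 951   i=7: 1156
  i=8: 3086   i=9: 1206     …   i=57: 595
  i=58: 2260
Match at i=58, j=36: x = 58·68 + 36 = 3980.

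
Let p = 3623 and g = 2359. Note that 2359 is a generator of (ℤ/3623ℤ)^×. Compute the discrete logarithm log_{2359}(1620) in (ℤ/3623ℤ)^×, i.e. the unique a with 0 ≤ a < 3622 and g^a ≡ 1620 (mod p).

247

Baby-step giant-step with m = ceil(sqrt(3622)) = 61.
Baby table (2359^j mod 3623 for j=0..60):
  0:1  1:2359  2:3576  3:1440  4:2209  5:1157  6:1244  7:3589
  8:3123  9:1598  10:1762  11:977  12:515  13:1180  14:1156  15:2508
  16:13  17:1683  18:3012  19:605  20:3356  21:549  22:1680  23:3181
  24:746  25:2659  26:1168  27:1832  28:3072  29:848  30:536  31:3620
  32:169  33:141  34:2926  35:619  36:152  37:3514  38:102  39:1500
  40:2452  41:1960  42:692  43:2078  44:83  45:155  46:3345  47:3584
  48:2197  49:1833  50:1808  51:801  52:1976  53:2206  54:1326  55:1385
  56:2892  57:119  58:1750  59:1653  60:1079
Giant step factor: 2359^(-61) ≡ 3080 (mod 3623).
Scan 1620·3080^i mod 3623 for i = 0, 1, …:
  i=0: 1620   i=1: 729   i=2: 2683   i=3: 3200
  i=4: 1440
Match at i=4, j=3: a = 4·61 + 3 = 247.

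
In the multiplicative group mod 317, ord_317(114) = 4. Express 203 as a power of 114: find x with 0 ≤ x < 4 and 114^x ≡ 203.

3

Successive powers of 114 modulo 317:
  114^0=1  114^1=114  114^2=316  114^3=203
So 114^3 ≡ 203 (mod 317), giving x = 3.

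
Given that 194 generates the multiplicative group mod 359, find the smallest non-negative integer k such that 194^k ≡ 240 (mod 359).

228

Baby-step giant-step with m = ceil(sqrt(358)) = 19.
Baby table (194^j mod 359 for j=0..18):
  0:1  1:194  2:300  3:42  4:250  5:35  6:328  7:89
  8:34  9:134  10:148  11:351  12:243  13:113  14:23  15:154
  16:79  17:248  18:6
Giant step factor: 194^(-19) ≡ 326 (mod 359).
Scan 240·326^i mod 359 for i = 0, 1, …:
  i=0: 240   i=1: 337   i=2: 8   i=3: 95
  i=4: 96   i=5: 63   i=6: 75   i=7: 38
  i=8: 182   i=9: 97   i=10: 30   i=11: 87
  i=12: 1
Match at i=12, j=0: k = 12·19 + 0 = 228.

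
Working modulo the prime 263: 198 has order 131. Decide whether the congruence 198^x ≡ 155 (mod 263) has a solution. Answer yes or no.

155 ∈ ⟨198⟩ iff 155^131 ≡ 1 (mod 263), since |⟨198⟩| = 131.
155^131 mod 263 = 262.
Since 262 ≠ 1, 155 does not lie in the subgroup.

no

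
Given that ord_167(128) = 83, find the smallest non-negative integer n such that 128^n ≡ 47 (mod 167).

Baby-step giant-step with m = ceil(sqrt(83)) = 10.
Baby table (128^j mod 167 for j=0..9):
  0:1  1:128  2:18  3:133  4:157  5:56  6:154  7:6
  8:100  9:108
Giant step factor: 128^(-10) ≡ 9 (mod 167).
Scan 47·9^i mod 167 for i = 0, 1, …:
  i=0: 47   i=1: 89   i=2: 133
Match at i=2, j=3: n = 2·10 + 3 = 23.

23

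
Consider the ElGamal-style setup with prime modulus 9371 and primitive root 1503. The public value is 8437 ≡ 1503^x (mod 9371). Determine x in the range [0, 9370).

8178

Baby-step giant-step with m = ceil(sqrt(9370)) = 97.
Baby table (1503^j mod 9371 for j=0..96):
  0:1  1:1503  2:598  3:8549  4:1506  5:5107  6:972  7:8411
  8:254  9:6922  10:1956  11:6745  12:7684  13:3980  14:3242  15:9177
  16:8290  17:5811  18:161  19:7708  20:2568  21:8223  22:8191  23:6950
  24:6556  25:4747  26:3410  27:8664  28:5673  29:8280  30:152  31:3552
  32:6557  33:6250  34:4008  35:7842  36:7179  37:4016  38:1124  39:2592
  40:6811  41:3801  42:5964  43:5216  44:5492  45:7996  46:4366  47:2398
  48:5730  49:241  50:6125  51:3553  52:8060  53:6848  54:3186  55:9348
  56:2915  57:4988  58:164  59:2846  60:4362  61:5757  62:3338  63:3529
  64:101  65:1867  66:4172  67:1317  68:2170  69:402  70:4462  71:6121
  72:6912  73:5668  74:765  75:6533  76:7662  77:8398  78:8828  79:8519
  80:3271  81:5909  82:6890  83:715  84:6351  85:5875  86:2643  87:8496
  88:6186  89:1526  90:7054  91:3561  92:1342  93:2261  94:5981  95:2654
  96:6287
Giant step factor: 1503^(-97) ≡ 3143 (mod 9371).
Scan 8437·3143^i mod 9371 for i = 0, 1, …:
  i=0: 8437   i=1: 6932   i=2: 9072   i=3: 6714
  i=4: 7981   i=5: 7487   i=6: 1060   i=7: 4875
  i=8: 540   i=9: 1069     …   i=83: 331
  i=84: 152
Match at i=84, j=30: x = 84·97 + 30 = 8178.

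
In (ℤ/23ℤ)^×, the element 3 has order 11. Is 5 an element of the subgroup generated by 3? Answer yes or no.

no

5 ∈ ⟨3⟩ iff 5^11 ≡ 1 (mod 23), since |⟨3⟩| = 11.
5^11 mod 23 = 22.
Since 22 ≠ 1, 5 does not lie in the subgroup.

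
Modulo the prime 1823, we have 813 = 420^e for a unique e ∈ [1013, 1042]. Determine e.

1014

Compute 420^1013 mod 1823 = 41, then multiply by 420 repeatedly:
  420^1013=41  420^1014=813
Found 813 at exponent 1014.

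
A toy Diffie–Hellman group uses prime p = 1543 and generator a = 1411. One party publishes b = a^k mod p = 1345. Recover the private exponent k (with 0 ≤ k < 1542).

494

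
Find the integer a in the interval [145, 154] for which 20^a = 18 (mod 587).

Compute 20^145 mod 587 = 325, then multiply by 20 repeatedly:
  20^145=325  20^146=43  20^147=273  20^148=177  20^149=18
Found 18 at exponent 149.

149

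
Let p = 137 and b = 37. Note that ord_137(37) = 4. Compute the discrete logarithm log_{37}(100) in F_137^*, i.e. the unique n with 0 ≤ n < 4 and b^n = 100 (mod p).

Successive powers of 37 modulo 137:
  37^0=1  37^1=37  37^2=136  37^3=100
So 37^3 ≡ 100 (mod 137), giving n = 3.

3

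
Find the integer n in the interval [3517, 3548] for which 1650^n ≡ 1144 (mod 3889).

3548

Compute 1650^3517 mod 3889 = 1433, then multiply by 1650 repeatedly:
  1650^3517=1433  1650^3518=3827  1650^3519=2703  1650^3520=3156  1650^3521=29
  1650^3522=1182  1650^3523=1911  1650^3524=3060  1650^3525=1078  1650^3526=1427
  1650^3527=1705  1650^3528=1503  1650^3529=2657  1650^3530=1147  1650^3531=2496
  1650^3532=3838  1650^3533=1408  1650^3534=1467  1650^3535=1592  1650^3536=1725
  1650^3537=3391  1650^3538=2768  1650^3539=1514  1650^3540=1362  1650^3541=3347
  1650^3542=170  1650^3543=492  1650^3544=2888  1650^3545=1175  1650^3546=2028
  1650^3547=1660  1650^3548=1144
Found 1144 at exponent 3548.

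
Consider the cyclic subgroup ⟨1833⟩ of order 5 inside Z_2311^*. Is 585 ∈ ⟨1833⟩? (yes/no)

585 ∈ ⟨1833⟩ iff 585^5 ≡ 1 (mod 2311), since |⟨1833⟩| = 5.
585^5 mod 2311 = 1.
Since 1 = 1, 585 lies in the subgroup.

yes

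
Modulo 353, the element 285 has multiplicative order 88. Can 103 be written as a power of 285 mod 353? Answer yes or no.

103 ∈ ⟨285⟩ iff 103^88 ≡ 1 (mod 353), since |⟨285⟩| = 88.
103^88 mod 353 = 42.
Since 42 ≠ 1, 103 does not lie in the subgroup.

no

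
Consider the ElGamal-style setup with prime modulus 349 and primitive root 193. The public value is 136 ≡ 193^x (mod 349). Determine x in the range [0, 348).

Baby-step giant-step with m = ceil(sqrt(348)) = 19.
Baby table (193^j mod 349 for j=0..18):
  0:1  1:193  2:255  3:6  4:111  5:134  6:36  7:317
  8:106  9:216  10:157  11:287  12:249  13:244  14:326  15:98
  16:68  17:211  18:239
Giant step factor: 193^(-19) ≡ 71 (mod 349).
Scan 136·71^i mod 349 for i = 0, 1, …:
  i=0: 136   i=1: 233   i=2: 140   i=3: 168
  i=4: 62   i=5: 214   i=6: 187   i=7: 15
  i=8: 18   i=9: 231   i=10: 347   i=11: 207
  i=12: 39   i=13: 326
Match at i=13, j=14: x = 13·19 + 14 = 261.

261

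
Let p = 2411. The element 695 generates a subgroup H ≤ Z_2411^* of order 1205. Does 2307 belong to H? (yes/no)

2307 ∈ ⟨695⟩ iff 2307^1205 ≡ 1 (mod 2411), since |⟨695⟩| = 1205.
2307^1205 mod 2411 = 2410.
Since 2410 ≠ 1, 2307 does not lie in the subgroup.

no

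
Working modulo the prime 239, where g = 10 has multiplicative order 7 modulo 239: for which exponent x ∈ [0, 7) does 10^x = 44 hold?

Successive powers of 10 modulo 239:
  10^0=1  10^1=10  10^2=100  10^3=44
So 10^3 ≡ 44 (mod 239), giving x = 3.

3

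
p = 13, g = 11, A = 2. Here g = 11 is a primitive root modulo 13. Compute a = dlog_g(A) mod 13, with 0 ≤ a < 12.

7

Successive powers of 11 modulo 13:
  11^0=1  11^1=11  11^2=4  11^3=5  11^4=3  11^5=7
  11^6=12  11^7=2
So 11^7 ≡ 2 (mod 13), giving a = 7.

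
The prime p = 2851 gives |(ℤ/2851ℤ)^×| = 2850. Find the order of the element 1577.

The order of 1577 must divide p − 1 = 2850 = 2 · 3 · 5^2 · 19.
Divisors: 1, 2, 3, 5, 6, 10, 15, 19, 25, 30, 38, 50, 57, 75, 95, 114, 150, 190, 285, 475, 570, 950, 1425, 2850.
Check each in increasing order: 1577^1 ≡ 1577;  1577^2 ≡ 857;  1577^3 ≡ 115;  1577^5 ≡ 1621;  1577^6 ≡ 1821;  1577^10 ≡ 1870;  1577^15 ≡ 657;  1577^19 ≡ 1243;  1577^25 ≡ 2660;  1577^30 ≡ 1148;  1577^38 ≡ 2658;  1577^50 ≡ 2269;  1577^57 ≡ 2436;  1577^75 ≡ 2824;  1577^95 ≡ 267;  1577^114 ≡ 1165;  1577^150 ≡ 729;  1577^190 ≡ 14;  1577^285 ≡ 887;  1577^475 ≡ 1014;  1577^570 ≡ 2744;  1577^950 ≡ 1836;  1577^1425 ≡ 1.
Smallest exponent giving 1 is 1425.

1425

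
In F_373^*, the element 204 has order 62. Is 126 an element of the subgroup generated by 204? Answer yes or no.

no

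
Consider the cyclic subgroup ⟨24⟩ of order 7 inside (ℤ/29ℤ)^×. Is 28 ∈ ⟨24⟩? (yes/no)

28 ∈ ⟨24⟩ iff 28^7 ≡ 1 (mod 29), since |⟨24⟩| = 7.
28^7 mod 29 = 28.
Since 28 ≠ 1, 28 does not lie in the subgroup.

no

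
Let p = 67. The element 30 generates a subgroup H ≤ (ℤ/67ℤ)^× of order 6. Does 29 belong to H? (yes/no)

29 ∈ ⟨30⟩ iff 29^6 ≡ 1 (mod 67), since |⟨30⟩| = 6.
29^6 mod 67 = 1.
Since 1 = 1, 29 lies in the subgroup.

yes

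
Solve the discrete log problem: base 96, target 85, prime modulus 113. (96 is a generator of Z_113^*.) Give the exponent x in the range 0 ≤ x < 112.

Baby-step giant-step with m = ceil(sqrt(112)) = 11.
Baby table (96^j mod 113 for j=0..10):
  0:1  1:96  2:63  3:59  4:14  5:101  6:91  7:35
  8:83  9:58  10:31
Giant step factor: 96^(-11) ≡ 3 (mod 113).
Scan 85·3^i mod 113 for i = 0, 1, …:
  i=0: 85   i=1: 29   i=2: 87   i=3: 35
Match at i=3, j=7: x = 3·11 + 7 = 40.

40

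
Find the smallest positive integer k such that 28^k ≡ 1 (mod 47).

The order of 28 must divide p − 1 = 46 = 2 · 23.
Divisors: 1, 2, 23, 46.
Check each in increasing order: 28^1 ≡ 28;  28^2 ≡ 32;  28^23 ≡ 1.
Smallest exponent giving 1 is 23.

23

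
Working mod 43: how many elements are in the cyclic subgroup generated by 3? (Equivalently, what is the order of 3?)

42

The order of 3 must divide p − 1 = 42 = 2 · 3 · 7.
Divisors: 1, 2, 3, 6, 7, 14, 21, 42.
Check each in increasing order: 3^1 ≡ 3;  3^2 ≡ 9;  3^3 ≡ 27;  3^6 ≡ 41;  3^7 ≡ 37;  3^14 ≡ 36;  3^21 ≡ 42;  3^42 ≡ 1.
Smallest exponent giving 1 is 42.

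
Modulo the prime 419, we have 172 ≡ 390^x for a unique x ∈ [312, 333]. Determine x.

Compute 390^312 mod 419 = 115, then multiply by 390 repeatedly:
  390^312=115  390^313=17  390^314=345  390^315=51  390^316=197
  390^317=153  390^318=172
Found 172 at exponent 318.

318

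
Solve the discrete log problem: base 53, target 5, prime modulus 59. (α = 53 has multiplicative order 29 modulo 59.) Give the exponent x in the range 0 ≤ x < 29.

Successive powers of 53 modulo 59:
  53^0=1  53^1=53  53^2=36  53^3=20  53^4=57  53^5=12
  53^6=46  53^7=19  53^8=4  53^9=35  53^10=26  53^11=21
  53^12=51  53^13=48  53^14=7  53^15=17  53^16=16  53^17=22
  53^18=45  53^19=25  53^20=27  53^21=15  53^22=28  53^23=9
  53^24=5
So 53^24 ≡ 5 (mod 59), giving x = 24.

24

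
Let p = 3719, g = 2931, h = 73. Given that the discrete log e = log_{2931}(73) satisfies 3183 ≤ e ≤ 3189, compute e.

3184

Compute 2931^3183 mod 3719 = 1109, then multiply by 2931 repeatedly:
  2931^3183=1109  2931^3184=73
Found 73 at exponent 3184.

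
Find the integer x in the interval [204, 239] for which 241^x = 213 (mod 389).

234

Compute 241^204 mod 389 = 344, then multiply by 241 repeatedly:
  241^204=344  241^205=47  241^206=46  241^207=194  241^208=74
  241^209=329  241^210=322  241^211=191  241^212=129  241^213=358
  241^214=309  241^215=170  241^216=125  241^217=172  241^218=218
  241^219=23  241^220=97  241^221=37  241^222=359  241^223=161
  241^224=290  241^225=259  241^226=179  241^227=349  241^228=85
  241^229=257  241^230=86  241^231=109  241^232=206  241^233=243
  241^234=213
Found 213 at exponent 234.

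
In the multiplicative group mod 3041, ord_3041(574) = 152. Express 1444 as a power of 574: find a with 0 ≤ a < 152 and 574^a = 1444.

89

Baby-step giant-step with m = ceil(sqrt(152)) = 13.
Baby table (574^j mod 3041 for j=0..12):
  0:1  1:574  2:1048  3:2475  4:503  5:2868  6:1051  7:1156
  8:606  9:1170  10:2560  11:637  12:718
Giant step factor: 574^(-13) ≡ 2723 (mod 3041).
Scan 1444·2723^i mod 3041 for i = 0, 1, …:
  i=0: 1444   i=1: 3040   i=2: 318   i=3: 2270
  i=4: 1898   i=5: 1595   i=6: 637
Match at i=6, j=11: a = 6·13 + 11 = 89.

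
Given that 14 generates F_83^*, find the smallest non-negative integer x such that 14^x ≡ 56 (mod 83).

Baby-step giant-step with m = ceil(sqrt(82)) = 10.
Baby table (14^j mod 83 for j=0..9):
  0:1  1:14  2:30  3:5  4:70  5:67  6:25  7:18
  8:3  9:42
Giant step factor: 14^(-10) ≡ 12 (mod 83).
Scan 56·12^i mod 83 for i = 0, 1, …:
  i=0: 56   i=1: 8   i=2: 13   i=3: 73
  i=4: 46   i=5: 54   i=6: 67
Match at i=6, j=5: x = 6·10 + 5 = 65.

65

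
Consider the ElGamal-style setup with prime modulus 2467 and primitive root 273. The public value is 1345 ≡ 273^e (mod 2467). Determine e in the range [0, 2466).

1256

Baby-step giant-step with m = ceil(sqrt(2466)) = 50.
Baby table (273^j mod 2467 for j=0..49):
  0:1  1:273  2:519  3:1068  4:458  5:1684  6:870  7:678
  8:69  9:1568  10:1273  11:2149  12:1998  13:247  14:822  15:2376
  16:2294  17:2111  18:1492  19:261  20:2177  21:2241  22:2444  23:1122
  24:398  25:106  26:1801  27:740  28:2193  29:1675  30:880  31:941
  32:325  33:2380  34:919  35:1720  36:830  37:2093  38:1512  39:787
  40:222  41:1398  42:1736  43:264  44:529  45:1331  46:714  47:29
  48:516  49:249
Giant step factor: 273^(-50) ≡ 1394 (mod 2467).
Scan 1345·1394^i mod 2467 for i = 0, 1, …:
  i=0: 1345   i=1: 10   i=2: 1605   i=3: 2268
  i=4: 1365   i=5: 753   i=6: 1207   i=7: 64
  i=8: 404   i=9: 700     …   i=24: 1066
  i=25: 870
Match at i=25, j=6: e = 25·50 + 6 = 1256.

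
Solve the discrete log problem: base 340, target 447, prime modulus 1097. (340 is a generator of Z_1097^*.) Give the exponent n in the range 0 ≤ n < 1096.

1017

Baby-step giant-step with m = ceil(sqrt(1096)) = 34.
Baby table (340^j mod 1097 for j=0..33):
  0:1  1:340  2:415  3:684  4:1093  5:834  6:534  7:555
  8:16  9:1052  10:58  11:1071  12:1033  13:180  14:865  15:104
  16:256  17:377  18:928  19:681  20:73  21:686  22:676  23:567
  24:805  25:547  26:587  27:1023  28:71  29:6  30:943  31:296
  32:813  33:1073
Giant step factor: 340^(-34) ≡ 967 (mod 1097).
Scan 447·967^i mod 1097 for i = 0, 1, …:
  i=0: 447   i=1: 31   i=2: 358   i=3: 631
  i=4: 245   i=5: 1060   i=6: 422   i=7: 1087
  i=8: 203   i=9: 1035     …   i=28: 234
  i=29: 296
Match at i=29, j=31: n = 29·34 + 31 = 1017.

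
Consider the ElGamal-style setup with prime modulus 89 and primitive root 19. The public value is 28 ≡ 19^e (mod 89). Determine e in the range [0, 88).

51

Baby-step giant-step with m = ceil(sqrt(88)) = 10.
Baby table (19^j mod 89 for j=0..9):
  0:1  1:19  2:5  3:6  4:25  5:30  6:36  7:61
  8:2  9:38
Giant step factor: 19^(-10) ≡ 9 (mod 89).
Scan 28·9^i mod 89 for i = 0, 1, …:
  i=0: 28   i=1: 74   i=2: 43   i=3: 31
  i=4: 12   i=5: 19
Match at i=5, j=1: e = 5·10 + 1 = 51.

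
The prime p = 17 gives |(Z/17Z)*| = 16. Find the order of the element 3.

The order of 3 must divide p − 1 = 16 = 2^4.
Divisors: 1, 2, 4, 8, 16.
Check each in increasing order: 3^1 ≡ 3;  3^2 ≡ 9;  3^4 ≡ 13;  3^8 ≡ 16;  3^16 ≡ 1.
Smallest exponent giving 1 is 16.

16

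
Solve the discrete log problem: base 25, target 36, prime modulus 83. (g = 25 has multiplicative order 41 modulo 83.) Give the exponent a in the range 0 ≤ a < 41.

27

Successive powers of 25 modulo 83:
  25^0=1  25^1=25  25^2=44  25^3=21  25^4=27  25^5=11
  25^6=26  25^7=69  25^8=65  25^9=48  25^10=38  25^11=37
  25^12=12  25^13=51  25^14=30  25^15=3  25^16=75  25^17=49
  25^18=63  25^19=81  25^20=33  25^21=78  25^22=41  25^23=29
  25^24=61  25^25=31  25^26=28  25^27=36
So 25^27 ≡ 36 (mod 83), giving a = 27.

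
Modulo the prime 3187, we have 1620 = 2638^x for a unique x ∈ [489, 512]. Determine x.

Compute 2638^489 mod 3187 = 279, then multiply by 2638 repeatedly:
  2638^489=279  2638^490=2992  2638^491=1884  2638^492=1459  2638^493=2133
  2638^494=1799  2638^495=319  2638^496=154  2638^497=1503  2638^498=286
  2638^499=2336  2638^500=1897  2638^501=696  2638^502=336  2638^503=382
  2638^504=624  2638^505=1620
Found 1620 at exponent 505.

505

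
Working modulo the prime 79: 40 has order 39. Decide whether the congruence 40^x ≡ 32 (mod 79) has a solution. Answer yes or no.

yes

32 ∈ ⟨40⟩ iff 32^39 ≡ 1 (mod 79), since |⟨40⟩| = 39.
32^39 mod 79 = 1.
Since 1 = 1, 32 lies in the subgroup.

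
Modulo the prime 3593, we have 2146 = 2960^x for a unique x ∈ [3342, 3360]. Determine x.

Compute 2960^3342 mod 3593 = 2283, then multiply by 2960 repeatedly:
  2960^3342=2283  2960^3343=2840  2960^3344=2373  2960^3345=3358  2960^3346=1442
  2960^3347=3429  2960^3348=3208  2960^3349=2974  2960^3350=190  2960^3351=1892
  2960^3352=2426  2960^3353=2146
Found 2146 at exponent 3353.

3353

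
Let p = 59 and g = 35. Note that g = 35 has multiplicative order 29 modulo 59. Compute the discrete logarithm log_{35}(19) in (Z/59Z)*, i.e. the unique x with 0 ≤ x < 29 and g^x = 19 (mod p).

4

Successive powers of 35 modulo 59:
  35^0=1  35^1=35  35^2=45  35^3=41  35^4=19
So 35^4 ≡ 19 (mod 59), giving x = 4.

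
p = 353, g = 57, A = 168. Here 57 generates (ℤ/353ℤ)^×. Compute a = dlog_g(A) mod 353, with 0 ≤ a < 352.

48

Baby-step giant-step with m = ceil(sqrt(352)) = 19.
Baby table (57^j mod 353 for j=0..18):
  0:1  1:57  2:72  3:221  4:242  5:27  6:127  7:179
  8:319  9:180  10:23  11:252  12:244  13:141  14:271  15:268
  16:97  17:234  18:277
Giant step factor: 57^(-19) ≡ 239 (mod 353).
Scan 168·239^i mod 353 for i = 0, 1, …:
  i=0: 168   i=1: 263   i=2: 23
Match at i=2, j=10: a = 2·19 + 10 = 48.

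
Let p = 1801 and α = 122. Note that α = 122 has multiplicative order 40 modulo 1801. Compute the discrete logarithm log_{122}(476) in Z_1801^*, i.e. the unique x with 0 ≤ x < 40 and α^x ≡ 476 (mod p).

2

Successive powers of 122 modulo 1801:
  122^0=1  122^1=122  122^2=476
So 122^2 ≡ 476 (mod 1801), giving x = 2.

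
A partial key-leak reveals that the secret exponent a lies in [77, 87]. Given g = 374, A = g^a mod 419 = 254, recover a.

78

Compute 374^77 mod 419 = 283, then multiply by 374 repeatedly:
  374^77=283  374^78=254
Found 254 at exponent 78.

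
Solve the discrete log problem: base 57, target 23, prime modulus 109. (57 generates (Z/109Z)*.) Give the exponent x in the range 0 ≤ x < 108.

Baby-step giant-step with m = ceil(sqrt(108)) = 11.
Baby table (57^j mod 109 for j=0..10):
  0:1  1:57  2:88  3:2  4:5  5:67  6:4  7:10
  8:25  9:8  10:20
Giant step factor: 57^(-11) ≡ 24 (mod 109).
Scan 23·24^i mod 109 for i = 0, 1, …:
  i=0: 23   i=1: 7   i=2: 59   i=3: 108
  i=4: 85   i=5: 78   i=6: 19   i=7: 20
Match at i=7, j=10: x = 7·11 + 10 = 87.

87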